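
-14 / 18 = -7 / 9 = -0.78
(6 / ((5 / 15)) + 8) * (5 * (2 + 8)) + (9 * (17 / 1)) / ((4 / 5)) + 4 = 5981 / 4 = 1495.25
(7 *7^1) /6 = 49 /6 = 8.17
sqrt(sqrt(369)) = 4.38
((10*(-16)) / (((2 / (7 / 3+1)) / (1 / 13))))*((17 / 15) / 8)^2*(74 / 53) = -10693 / 18603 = -0.57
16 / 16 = 1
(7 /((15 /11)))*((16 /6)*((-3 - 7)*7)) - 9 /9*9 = -8705 /9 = -967.22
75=75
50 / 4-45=-65 / 2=-32.50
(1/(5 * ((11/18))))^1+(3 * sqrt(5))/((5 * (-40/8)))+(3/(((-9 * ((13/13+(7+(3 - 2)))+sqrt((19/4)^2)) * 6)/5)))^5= 15561655202/47549502495 - 3 * sqrt(5)/25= 0.06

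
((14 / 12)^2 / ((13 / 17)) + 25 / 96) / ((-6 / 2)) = -7639 / 11232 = -0.68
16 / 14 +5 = 43 / 7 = 6.14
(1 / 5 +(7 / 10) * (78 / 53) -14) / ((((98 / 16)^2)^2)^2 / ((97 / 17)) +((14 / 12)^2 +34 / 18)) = -611898621952 / 16635083756183185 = -0.00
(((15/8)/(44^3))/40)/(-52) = -3/283492352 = -0.00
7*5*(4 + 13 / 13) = 175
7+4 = 11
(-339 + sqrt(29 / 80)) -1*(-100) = -238.40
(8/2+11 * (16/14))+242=1810/7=258.57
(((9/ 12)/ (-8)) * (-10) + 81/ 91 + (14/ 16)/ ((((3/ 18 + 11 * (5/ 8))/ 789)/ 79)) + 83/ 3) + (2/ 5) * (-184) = 2186515183/ 283920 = 7701.17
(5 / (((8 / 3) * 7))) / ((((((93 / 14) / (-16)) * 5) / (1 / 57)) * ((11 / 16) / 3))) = -64 / 6479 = -0.01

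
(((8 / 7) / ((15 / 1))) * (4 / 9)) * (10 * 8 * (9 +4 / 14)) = 33280 / 1323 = 25.15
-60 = -60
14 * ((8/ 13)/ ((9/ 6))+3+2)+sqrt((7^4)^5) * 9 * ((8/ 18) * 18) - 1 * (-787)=793190532839/ 39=20338218790.74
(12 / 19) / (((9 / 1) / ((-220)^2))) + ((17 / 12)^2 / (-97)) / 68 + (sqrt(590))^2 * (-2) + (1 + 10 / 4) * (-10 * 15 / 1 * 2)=1238309437 / 1061568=1166.49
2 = 2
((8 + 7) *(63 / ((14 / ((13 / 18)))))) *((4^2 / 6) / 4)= 65 / 2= 32.50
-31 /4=-7.75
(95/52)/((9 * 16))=95/7488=0.01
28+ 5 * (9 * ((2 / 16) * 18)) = 517 / 4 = 129.25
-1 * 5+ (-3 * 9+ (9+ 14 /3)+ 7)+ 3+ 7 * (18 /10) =64 /15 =4.27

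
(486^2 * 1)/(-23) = -236196/23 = -10269.39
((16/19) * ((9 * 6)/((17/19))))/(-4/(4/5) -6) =-864/187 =-4.62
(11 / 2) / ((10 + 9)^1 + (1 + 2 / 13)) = 143 / 524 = 0.27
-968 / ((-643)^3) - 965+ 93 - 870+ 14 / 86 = -19911727364969 / 11431451401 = -1741.84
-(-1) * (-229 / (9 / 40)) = -9160 / 9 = -1017.78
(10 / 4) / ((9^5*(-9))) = -5 / 1062882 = -0.00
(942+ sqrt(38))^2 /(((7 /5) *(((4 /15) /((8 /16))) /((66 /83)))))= 1165725 *sqrt(38) /581+ 1098159975 /1162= 957428.57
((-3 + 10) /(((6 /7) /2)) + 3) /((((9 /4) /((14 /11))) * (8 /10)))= 4060 /297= 13.67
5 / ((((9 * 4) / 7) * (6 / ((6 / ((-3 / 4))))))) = -35 / 27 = -1.30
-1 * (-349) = 349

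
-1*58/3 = -58/3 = -19.33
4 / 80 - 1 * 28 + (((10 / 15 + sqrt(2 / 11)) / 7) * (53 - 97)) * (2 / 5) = -12443 / 420 - 8 * sqrt(22) / 35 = -30.70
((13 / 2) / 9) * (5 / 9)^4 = 0.07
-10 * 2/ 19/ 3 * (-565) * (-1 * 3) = -11300/ 19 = -594.74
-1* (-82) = 82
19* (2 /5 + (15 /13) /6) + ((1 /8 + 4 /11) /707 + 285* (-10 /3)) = -938.75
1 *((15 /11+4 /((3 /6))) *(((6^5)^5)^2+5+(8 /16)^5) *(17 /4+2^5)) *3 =1158881364377880119587707833550563475997987365 /1408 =823069150836562584934451600000000000000000.00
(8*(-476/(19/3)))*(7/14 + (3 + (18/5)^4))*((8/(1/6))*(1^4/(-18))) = 3264628864/11875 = 274916.11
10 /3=3.33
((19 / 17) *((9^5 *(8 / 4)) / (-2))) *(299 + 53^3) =-167365178856 / 17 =-9845010520.94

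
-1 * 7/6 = -7/6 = -1.17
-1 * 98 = -98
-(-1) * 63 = 63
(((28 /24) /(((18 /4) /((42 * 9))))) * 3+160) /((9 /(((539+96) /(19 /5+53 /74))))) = 106667300 /15039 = 7092.71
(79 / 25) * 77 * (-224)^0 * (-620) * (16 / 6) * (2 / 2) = -6034336 / 15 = -402289.07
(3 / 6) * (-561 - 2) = -563 / 2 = -281.50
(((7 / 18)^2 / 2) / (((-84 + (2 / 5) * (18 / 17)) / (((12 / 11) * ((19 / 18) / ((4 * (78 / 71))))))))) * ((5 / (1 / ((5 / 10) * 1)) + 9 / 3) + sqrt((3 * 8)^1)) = -5618585 / 4308774912 - 5618585 * sqrt(6) / 11849131008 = -0.00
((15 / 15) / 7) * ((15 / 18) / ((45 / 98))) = 7 / 27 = 0.26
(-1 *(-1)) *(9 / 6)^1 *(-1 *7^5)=-50421 / 2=-25210.50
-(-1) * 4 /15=4 /15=0.27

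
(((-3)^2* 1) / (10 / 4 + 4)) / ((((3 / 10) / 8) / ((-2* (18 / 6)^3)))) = -25920 / 13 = -1993.85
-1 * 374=-374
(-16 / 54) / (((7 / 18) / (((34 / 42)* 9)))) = -272 / 49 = -5.55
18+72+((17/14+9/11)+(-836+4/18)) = -1030831/1386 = -743.75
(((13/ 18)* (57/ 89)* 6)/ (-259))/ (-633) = 247/ 14591283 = 0.00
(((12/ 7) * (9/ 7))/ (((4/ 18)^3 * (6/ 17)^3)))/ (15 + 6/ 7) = 1193859/ 4144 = 288.09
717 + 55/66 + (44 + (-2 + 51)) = 4865/6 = 810.83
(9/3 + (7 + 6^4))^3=2227560616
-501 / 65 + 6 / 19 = -9129 / 1235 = -7.39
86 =86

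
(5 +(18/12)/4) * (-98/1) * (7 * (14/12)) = -4301.79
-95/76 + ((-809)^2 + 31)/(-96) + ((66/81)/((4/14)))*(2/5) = -6817.94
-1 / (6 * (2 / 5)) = -5 / 12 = -0.42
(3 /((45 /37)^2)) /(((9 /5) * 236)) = 1369 /286740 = 0.00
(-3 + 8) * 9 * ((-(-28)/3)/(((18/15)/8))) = 2800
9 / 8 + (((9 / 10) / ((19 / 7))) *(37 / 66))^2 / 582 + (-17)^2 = 983421130943 / 3389645600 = 290.13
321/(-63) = -107/21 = -5.10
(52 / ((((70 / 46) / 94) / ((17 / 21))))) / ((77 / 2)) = 3822416 / 56595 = 67.54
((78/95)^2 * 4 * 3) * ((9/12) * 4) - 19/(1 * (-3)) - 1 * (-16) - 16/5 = 1175107/27075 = 43.40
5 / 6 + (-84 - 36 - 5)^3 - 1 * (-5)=-11718715 / 6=-1953119.17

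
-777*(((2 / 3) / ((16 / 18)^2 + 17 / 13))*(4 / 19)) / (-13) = 167832 / 41971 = 4.00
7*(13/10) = 91/10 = 9.10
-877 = -877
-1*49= -49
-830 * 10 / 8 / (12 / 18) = -6225 / 4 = -1556.25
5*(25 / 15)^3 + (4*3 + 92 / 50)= 36.99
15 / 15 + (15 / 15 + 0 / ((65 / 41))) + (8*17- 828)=-690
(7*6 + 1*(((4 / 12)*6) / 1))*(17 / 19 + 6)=5764 / 19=303.37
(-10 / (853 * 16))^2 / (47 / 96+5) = 75 / 766899886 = 0.00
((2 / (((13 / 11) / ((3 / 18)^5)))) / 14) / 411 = 11 / 290830176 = 0.00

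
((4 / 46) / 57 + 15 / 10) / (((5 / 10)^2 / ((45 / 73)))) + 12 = 500922 / 31901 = 15.70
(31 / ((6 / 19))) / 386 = 589 / 2316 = 0.25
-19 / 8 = -2.38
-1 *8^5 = -32768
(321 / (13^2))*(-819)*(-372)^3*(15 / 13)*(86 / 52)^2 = 7218427192497360 / 28561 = 252737200815.71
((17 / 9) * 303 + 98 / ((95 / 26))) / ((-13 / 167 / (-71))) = 2024689463 / 3705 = 546474.89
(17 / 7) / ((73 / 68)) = 1156 / 511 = 2.26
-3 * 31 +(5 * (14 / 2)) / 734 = -92.95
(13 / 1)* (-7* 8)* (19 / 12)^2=-32851 / 18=-1825.06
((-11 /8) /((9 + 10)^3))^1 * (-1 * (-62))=-341 /27436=-0.01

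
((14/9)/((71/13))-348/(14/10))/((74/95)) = -52752835/165501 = -318.75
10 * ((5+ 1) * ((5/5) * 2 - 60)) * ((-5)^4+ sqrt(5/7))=-2175000 - 3480 * sqrt(35)/7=-2177941.14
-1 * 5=-5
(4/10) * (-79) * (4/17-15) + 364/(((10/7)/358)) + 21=91705.96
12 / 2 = 6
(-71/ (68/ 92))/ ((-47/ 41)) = 66953/ 799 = 83.80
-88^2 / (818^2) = -1936 / 167281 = -0.01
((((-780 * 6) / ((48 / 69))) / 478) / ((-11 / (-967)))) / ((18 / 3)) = -4336995 / 21032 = -206.21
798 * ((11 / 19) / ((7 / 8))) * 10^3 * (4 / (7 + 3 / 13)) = 13728000 / 47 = 292085.11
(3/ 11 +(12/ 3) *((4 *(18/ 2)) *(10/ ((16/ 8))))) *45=356535/ 11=32412.27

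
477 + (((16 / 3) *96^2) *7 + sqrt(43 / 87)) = sqrt(3741) / 87 + 344541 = 344541.70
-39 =-39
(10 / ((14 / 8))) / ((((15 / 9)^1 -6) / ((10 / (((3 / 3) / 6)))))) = -7200 / 91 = -79.12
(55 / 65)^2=121 / 169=0.72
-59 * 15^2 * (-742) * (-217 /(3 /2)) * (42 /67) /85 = -11969780760 /1139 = -10509026.13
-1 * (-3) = 3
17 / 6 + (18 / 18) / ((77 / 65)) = 1699 / 462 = 3.68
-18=-18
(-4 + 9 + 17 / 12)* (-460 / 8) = -8855 / 24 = -368.96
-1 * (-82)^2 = -6724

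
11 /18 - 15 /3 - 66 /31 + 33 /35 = -5.58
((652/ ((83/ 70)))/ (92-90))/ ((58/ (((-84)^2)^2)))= 568071221760/ 2407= 236007985.77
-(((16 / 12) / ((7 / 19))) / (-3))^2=-5776 / 3969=-1.46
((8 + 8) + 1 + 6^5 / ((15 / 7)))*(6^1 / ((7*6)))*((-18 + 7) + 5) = -109374 / 35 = -3124.97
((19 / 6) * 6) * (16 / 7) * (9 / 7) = 2736 / 49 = 55.84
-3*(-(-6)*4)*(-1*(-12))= -864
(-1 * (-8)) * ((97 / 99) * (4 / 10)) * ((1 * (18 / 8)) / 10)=194 / 275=0.71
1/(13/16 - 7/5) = -80/47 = -1.70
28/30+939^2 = 881721.93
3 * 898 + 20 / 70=18860 / 7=2694.29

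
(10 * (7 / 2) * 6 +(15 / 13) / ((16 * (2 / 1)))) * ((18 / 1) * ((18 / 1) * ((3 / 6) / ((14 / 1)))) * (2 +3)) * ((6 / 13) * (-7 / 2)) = -106160625 / 5408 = -19630.29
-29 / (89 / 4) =-116 / 89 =-1.30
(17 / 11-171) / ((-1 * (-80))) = -233 / 110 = -2.12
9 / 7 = 1.29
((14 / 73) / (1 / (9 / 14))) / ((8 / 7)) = 63 / 584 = 0.11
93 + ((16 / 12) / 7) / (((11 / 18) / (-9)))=6945 / 77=90.19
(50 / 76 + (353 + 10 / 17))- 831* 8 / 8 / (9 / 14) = -1818659 / 1938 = -938.42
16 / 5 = 3.20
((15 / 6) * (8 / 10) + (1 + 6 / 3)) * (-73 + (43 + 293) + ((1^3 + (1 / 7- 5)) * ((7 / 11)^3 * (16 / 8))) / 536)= 469064405 / 356708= 1314.98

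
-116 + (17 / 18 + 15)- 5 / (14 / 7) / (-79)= -71117 / 711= -100.02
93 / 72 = 31 / 24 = 1.29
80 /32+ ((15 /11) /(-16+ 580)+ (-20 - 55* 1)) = -149925 /2068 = -72.50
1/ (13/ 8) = 8/ 13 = 0.62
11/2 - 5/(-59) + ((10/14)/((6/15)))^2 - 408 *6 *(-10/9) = 31555537/11564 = 2728.77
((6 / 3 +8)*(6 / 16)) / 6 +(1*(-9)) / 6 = -7 / 8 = -0.88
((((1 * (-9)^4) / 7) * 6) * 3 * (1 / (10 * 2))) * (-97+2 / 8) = -22851963 / 280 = -81614.15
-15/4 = -3.75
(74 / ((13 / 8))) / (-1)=-592 / 13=-45.54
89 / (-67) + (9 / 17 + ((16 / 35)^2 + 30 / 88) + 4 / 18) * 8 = 9.08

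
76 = 76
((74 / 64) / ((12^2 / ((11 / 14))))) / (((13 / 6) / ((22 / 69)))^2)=49247 / 360464832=0.00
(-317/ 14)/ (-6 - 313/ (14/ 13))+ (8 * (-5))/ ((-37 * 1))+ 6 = 1099815/ 153661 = 7.16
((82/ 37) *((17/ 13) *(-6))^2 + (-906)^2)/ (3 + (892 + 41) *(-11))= -142598351/ 1782105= -80.02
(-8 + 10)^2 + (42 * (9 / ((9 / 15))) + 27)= 661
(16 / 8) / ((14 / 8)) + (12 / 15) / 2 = 54 / 35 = 1.54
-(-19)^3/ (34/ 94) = 322373/ 17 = 18963.12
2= 2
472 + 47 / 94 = 945 / 2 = 472.50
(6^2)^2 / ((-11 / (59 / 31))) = -76464 / 341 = -224.23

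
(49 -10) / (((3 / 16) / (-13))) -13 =-2717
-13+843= 830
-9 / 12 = -3 / 4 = -0.75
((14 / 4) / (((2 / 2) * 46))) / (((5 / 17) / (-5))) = -119 / 92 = -1.29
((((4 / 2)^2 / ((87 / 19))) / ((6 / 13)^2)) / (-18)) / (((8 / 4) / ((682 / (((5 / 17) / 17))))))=-316440839 / 70470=-4490.43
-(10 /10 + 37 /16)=-53 /16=-3.31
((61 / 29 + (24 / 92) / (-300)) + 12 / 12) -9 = -196679 / 33350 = -5.90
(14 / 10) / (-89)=-7 / 445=-0.02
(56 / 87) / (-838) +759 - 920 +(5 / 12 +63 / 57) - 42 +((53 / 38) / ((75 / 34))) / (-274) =-637265784159 / 3162905300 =-201.48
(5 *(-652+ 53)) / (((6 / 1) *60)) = -8.32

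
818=818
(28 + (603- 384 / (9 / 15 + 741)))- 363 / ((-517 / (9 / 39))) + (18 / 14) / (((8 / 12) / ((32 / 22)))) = 9208785584 / 14537523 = 633.45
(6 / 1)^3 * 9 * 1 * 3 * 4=23328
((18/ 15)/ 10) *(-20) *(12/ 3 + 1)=-12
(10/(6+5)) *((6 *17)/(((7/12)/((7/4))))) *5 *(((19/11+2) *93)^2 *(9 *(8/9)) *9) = 16016128250400/1331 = 12033154207.66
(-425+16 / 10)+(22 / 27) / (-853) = -48756737 / 115155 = -423.40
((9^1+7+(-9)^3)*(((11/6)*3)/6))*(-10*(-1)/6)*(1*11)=-431365/36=-11982.36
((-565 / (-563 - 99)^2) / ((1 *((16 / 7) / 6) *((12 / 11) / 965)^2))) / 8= -445642379875 / 1346285568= -331.02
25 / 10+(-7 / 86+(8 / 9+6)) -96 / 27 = 742 / 129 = 5.75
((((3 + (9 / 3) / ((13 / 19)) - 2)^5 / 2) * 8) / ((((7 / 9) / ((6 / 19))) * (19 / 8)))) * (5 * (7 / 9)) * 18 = 29042496000000 / 134036773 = 216675.58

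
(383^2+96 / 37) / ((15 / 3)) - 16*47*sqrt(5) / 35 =5427589 / 185 - 752*sqrt(5) / 35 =29290.28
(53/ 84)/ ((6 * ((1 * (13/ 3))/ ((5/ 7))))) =265/ 15288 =0.02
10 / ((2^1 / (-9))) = -45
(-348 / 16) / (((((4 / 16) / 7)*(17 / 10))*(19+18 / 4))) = -12180 / 799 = -15.24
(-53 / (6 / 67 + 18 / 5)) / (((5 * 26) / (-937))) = 3327287 / 32136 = 103.54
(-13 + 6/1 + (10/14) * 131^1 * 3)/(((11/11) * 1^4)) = 1916/7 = 273.71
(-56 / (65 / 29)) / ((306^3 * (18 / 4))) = -406 / 2095222545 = -0.00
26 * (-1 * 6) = -156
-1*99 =-99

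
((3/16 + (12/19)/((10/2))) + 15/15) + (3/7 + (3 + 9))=146219/10640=13.74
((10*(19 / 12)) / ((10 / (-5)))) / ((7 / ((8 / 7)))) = -190 / 147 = -1.29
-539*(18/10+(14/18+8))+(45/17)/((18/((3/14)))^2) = -3419484767/599760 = -5701.42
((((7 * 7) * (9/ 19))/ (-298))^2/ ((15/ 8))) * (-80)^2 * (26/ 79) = 4314885120/ 633150319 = 6.81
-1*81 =-81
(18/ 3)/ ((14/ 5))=15/ 7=2.14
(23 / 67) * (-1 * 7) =-161 / 67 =-2.40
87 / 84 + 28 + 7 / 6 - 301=-22747 / 84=-270.80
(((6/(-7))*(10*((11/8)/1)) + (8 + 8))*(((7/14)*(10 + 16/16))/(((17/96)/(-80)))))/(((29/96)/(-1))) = 119623680/3451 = 34663.48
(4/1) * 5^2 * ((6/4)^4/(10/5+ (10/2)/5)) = 675/4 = 168.75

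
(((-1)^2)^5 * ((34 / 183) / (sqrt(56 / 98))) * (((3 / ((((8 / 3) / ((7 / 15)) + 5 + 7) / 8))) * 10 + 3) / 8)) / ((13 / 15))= 43605 * sqrt(7) / 196664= 0.59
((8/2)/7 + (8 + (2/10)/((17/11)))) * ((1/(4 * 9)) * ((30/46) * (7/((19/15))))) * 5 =129425/29716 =4.36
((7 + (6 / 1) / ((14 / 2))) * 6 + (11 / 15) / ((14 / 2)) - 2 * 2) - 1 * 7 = 3806 / 105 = 36.25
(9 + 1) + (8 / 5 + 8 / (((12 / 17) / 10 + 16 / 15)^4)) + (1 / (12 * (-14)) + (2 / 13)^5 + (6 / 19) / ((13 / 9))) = 69554736139456873 / 4191231409954680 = 16.60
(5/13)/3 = 5/39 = 0.13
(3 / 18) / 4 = 0.04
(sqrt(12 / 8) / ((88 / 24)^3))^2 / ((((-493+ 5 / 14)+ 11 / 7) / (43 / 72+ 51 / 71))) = -457569 / 276717828200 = -0.00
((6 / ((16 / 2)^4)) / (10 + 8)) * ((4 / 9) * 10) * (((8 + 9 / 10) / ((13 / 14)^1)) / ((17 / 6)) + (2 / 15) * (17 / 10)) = 59827 / 45826560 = 0.00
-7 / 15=-0.47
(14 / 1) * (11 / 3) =51.33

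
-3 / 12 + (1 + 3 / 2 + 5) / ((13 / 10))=287 / 52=5.52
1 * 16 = 16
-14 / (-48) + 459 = 459.29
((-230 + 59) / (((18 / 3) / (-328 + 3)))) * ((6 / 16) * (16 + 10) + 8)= 1315275 / 8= 164409.38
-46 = -46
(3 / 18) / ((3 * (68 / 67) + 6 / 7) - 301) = -469 / 836034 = -0.00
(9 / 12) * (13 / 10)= 39 / 40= 0.98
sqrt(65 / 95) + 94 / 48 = sqrt(247) / 19 + 47 / 24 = 2.79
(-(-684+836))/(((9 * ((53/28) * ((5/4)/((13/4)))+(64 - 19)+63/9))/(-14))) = 774592/172737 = 4.48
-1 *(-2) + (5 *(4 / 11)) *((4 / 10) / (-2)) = 18 / 11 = 1.64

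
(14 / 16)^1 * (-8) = -7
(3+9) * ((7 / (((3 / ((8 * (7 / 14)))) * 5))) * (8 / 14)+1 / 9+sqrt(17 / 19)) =12 * sqrt(323) / 19+212 / 15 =25.48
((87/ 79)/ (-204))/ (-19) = 29/ 102068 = 0.00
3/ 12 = 1/ 4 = 0.25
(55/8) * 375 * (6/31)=61875/124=498.99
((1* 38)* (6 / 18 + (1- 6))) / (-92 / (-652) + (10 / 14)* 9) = -151753 / 5622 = -26.99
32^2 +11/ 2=2059/ 2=1029.50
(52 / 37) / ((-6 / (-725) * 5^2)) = 754 / 111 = 6.79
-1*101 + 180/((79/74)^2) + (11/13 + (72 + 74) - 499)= -23951891/81133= -295.22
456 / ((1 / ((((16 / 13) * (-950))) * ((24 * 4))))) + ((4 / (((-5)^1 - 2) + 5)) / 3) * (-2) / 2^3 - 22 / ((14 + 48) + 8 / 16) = -499046401807 / 9750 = -51184246.34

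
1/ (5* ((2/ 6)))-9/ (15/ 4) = -9/ 5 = -1.80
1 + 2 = 3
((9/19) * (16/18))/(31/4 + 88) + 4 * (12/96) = 7341/14554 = 0.50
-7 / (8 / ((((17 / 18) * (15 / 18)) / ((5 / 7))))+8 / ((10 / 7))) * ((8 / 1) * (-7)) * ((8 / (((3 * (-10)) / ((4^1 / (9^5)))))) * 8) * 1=-0.00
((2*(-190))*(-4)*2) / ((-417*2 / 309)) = -156560 / 139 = -1126.33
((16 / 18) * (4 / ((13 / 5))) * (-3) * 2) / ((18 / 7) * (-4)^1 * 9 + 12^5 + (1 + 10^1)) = -2240 / 67908867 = -0.00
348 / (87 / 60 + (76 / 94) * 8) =109040 / 2481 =43.95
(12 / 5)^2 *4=23.04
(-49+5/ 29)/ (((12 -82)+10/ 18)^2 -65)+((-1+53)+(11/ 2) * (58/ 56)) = 2256338979/ 39114040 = 57.69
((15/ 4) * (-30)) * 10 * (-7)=7875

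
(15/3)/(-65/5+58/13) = -0.59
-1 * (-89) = 89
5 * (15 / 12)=25 / 4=6.25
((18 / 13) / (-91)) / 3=-6 / 1183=-0.01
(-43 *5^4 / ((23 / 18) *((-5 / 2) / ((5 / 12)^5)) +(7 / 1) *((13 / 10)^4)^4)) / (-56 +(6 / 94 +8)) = 293750000000000000000 / 110779499893672773777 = 2.65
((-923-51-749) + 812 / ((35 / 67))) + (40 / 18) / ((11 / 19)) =-81557 / 495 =-164.76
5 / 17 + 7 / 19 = 214 / 323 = 0.66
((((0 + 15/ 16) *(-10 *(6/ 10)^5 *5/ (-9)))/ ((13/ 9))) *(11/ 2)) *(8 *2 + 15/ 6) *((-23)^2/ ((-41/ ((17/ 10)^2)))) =-45360251343/ 42640000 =-1063.80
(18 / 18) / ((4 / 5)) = 5 / 4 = 1.25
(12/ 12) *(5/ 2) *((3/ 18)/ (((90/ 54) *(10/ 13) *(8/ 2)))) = 13/ 160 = 0.08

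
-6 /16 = -3 /8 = -0.38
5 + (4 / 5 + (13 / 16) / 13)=469 / 80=5.86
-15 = -15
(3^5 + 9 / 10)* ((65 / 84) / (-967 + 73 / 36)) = -95121 / 486346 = -0.20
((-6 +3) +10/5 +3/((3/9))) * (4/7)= 32/7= 4.57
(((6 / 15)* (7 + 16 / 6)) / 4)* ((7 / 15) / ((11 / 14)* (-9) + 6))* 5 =-1421 / 675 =-2.11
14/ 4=3.50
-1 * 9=-9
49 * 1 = 49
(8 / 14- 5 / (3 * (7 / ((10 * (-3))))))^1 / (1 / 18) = 972 / 7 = 138.86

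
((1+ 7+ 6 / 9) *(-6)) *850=-44200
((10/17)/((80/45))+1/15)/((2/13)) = 10543/4080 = 2.58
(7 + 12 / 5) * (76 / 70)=1786 / 175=10.21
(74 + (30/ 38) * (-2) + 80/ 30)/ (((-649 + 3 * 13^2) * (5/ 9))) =-1284/ 1349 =-0.95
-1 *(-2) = 2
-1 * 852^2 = -725904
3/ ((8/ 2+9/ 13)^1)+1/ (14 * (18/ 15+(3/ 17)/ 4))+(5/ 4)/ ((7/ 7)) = 1406501/ 722484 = 1.95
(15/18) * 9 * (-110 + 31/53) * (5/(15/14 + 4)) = -809.06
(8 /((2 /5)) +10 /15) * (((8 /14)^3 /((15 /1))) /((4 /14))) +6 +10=37264 /2205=16.90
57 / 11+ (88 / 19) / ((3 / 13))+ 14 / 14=16460 / 627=26.25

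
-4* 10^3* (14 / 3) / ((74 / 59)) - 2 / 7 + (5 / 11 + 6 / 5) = -635961503 / 42735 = -14881.51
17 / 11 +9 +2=138 / 11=12.55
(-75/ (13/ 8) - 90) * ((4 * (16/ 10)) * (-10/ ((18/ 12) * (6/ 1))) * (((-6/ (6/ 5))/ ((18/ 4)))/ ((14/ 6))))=-461.05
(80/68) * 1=20/17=1.18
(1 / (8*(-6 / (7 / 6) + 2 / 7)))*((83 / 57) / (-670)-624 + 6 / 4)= 83206753 / 5193840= 16.02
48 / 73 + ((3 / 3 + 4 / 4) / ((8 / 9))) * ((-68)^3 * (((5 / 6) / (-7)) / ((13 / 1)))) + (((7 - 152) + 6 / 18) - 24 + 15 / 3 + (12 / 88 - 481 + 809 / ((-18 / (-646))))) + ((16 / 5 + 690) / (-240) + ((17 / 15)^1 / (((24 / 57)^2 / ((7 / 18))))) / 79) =17390043941708651 / 498767068800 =34866.06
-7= -7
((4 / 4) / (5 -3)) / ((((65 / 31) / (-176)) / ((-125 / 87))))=68200 / 1131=60.30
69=69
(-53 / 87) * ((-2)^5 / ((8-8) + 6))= 848 / 261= 3.25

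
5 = 5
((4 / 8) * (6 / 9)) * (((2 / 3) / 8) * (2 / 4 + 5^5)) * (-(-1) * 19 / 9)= 118769 / 648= 183.29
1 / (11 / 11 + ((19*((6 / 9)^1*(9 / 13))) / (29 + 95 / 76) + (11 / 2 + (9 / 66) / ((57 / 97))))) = 29887 / 209865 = 0.14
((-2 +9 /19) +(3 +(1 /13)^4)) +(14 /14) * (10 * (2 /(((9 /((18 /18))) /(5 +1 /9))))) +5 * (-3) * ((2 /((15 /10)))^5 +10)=-200.38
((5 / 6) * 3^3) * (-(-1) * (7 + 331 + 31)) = 16605 / 2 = 8302.50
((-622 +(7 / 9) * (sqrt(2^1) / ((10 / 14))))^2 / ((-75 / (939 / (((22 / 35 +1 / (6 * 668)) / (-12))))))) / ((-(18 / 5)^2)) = -2293281114456752 / 321529095 +178428940256 * sqrt(2) / 7145091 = -7097105.68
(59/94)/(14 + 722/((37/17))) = 2183/1202448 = 0.00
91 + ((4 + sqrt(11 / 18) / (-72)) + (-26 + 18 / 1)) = 86.99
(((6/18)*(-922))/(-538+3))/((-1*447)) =-922/717435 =-0.00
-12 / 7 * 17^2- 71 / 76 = -264065 / 532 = -496.36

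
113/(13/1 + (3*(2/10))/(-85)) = 48025/5522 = 8.70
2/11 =0.18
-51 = -51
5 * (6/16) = 15/8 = 1.88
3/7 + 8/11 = 89/77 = 1.16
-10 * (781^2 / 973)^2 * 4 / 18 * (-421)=3132681389206820 / 8520561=367661400.37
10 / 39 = 0.26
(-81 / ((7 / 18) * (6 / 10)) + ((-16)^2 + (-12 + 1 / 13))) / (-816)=9379 / 74256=0.13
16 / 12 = 4 / 3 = 1.33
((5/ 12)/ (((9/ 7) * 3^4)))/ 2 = 35/ 17496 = 0.00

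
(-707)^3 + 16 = -353393227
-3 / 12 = -1 / 4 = -0.25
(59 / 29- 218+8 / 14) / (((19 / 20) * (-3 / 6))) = 1749000 / 3857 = 453.46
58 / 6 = 29 / 3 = 9.67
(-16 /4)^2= 16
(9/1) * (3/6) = 9/2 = 4.50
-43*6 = -258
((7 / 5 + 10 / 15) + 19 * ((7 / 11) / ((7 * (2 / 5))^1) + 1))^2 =70174129 / 108900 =644.39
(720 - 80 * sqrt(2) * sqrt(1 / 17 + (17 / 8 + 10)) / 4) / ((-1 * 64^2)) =-45 / 256 + 5 * sqrt(28169) / 34816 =-0.15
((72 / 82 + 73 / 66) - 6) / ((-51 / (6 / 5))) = 10867 / 115005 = 0.09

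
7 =7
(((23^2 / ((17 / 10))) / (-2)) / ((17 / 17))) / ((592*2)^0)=-2645 / 17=-155.59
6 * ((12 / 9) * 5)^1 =40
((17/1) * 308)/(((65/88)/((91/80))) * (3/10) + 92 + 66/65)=26206180/466517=56.17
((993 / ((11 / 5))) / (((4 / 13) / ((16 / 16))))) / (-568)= -64545 / 24992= -2.58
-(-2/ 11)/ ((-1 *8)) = -1/ 44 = -0.02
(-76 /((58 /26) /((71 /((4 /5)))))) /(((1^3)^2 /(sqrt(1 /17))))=-87685 * sqrt(17) /493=-733.34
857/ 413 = 2.08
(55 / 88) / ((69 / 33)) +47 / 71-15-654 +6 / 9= -667.37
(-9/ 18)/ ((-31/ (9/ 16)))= 9/ 992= 0.01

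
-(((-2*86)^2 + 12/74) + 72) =-1097278/37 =-29656.16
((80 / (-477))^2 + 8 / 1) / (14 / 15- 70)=-2283290 / 19643337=-0.12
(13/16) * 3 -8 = -89/16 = -5.56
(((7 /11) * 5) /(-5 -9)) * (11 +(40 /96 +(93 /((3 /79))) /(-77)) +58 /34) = 4.25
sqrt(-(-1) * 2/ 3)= sqrt(6)/ 3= 0.82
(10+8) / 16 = 9 / 8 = 1.12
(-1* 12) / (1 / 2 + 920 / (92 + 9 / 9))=-2232 / 1933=-1.15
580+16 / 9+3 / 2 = 10499 / 18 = 583.28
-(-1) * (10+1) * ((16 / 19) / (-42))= -88 / 399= -0.22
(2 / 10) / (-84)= -1 / 420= -0.00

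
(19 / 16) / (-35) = -19 / 560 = -0.03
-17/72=-0.24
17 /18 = 0.94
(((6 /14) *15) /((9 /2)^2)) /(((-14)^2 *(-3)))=-0.00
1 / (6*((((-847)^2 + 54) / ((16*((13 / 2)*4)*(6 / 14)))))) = 208 / 5022241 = 0.00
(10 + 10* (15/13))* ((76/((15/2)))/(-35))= -6.24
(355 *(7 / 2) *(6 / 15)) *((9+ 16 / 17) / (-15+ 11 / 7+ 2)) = -587951 / 1360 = -432.32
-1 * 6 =-6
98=98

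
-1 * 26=-26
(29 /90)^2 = 841 /8100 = 0.10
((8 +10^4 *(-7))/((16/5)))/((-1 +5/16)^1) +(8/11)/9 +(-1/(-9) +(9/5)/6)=31496887/990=31815.04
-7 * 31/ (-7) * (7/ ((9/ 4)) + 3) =189.44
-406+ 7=-399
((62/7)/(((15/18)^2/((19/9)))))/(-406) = -2356/35525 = -0.07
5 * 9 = 45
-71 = -71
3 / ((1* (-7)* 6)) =-1 / 14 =-0.07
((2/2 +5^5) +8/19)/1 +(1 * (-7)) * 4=58870/19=3098.42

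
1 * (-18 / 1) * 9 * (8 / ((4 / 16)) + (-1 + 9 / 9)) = -5184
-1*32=-32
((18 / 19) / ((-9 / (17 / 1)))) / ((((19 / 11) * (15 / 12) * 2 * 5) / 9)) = -6732 / 9025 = -0.75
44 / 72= 11 / 18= 0.61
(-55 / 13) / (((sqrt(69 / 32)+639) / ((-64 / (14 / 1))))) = 11996160 / 396341491 - 7040*sqrt(138) / 1189024473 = 0.03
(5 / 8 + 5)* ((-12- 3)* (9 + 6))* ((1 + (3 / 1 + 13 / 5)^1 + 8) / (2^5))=-577.44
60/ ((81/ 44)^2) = 38720/ 2187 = 17.70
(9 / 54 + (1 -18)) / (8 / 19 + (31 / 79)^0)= -1919 / 162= -11.85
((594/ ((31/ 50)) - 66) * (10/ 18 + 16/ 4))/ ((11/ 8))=274864/ 93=2955.53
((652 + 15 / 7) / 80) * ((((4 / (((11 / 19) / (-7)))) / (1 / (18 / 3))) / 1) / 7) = -261003 / 770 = -338.96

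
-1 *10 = -10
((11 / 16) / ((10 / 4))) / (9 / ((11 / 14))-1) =121 / 4600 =0.03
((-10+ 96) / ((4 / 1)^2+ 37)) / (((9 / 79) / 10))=67940 / 477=142.43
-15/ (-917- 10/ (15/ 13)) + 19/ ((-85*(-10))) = 91013/ 2360450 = 0.04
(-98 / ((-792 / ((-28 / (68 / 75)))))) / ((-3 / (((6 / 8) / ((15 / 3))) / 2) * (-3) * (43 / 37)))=-63455 / 2315808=-0.03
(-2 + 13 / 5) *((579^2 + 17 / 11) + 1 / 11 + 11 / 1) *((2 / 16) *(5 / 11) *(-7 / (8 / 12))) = -116165385 / 968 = -120005.56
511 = 511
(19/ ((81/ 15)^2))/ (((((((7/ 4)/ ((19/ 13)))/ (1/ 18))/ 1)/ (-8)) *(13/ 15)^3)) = -18050000/ 48582261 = -0.37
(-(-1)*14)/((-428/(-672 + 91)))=4067/214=19.00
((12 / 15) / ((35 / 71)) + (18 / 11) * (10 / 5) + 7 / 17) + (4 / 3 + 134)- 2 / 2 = 13709224 / 98175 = 139.64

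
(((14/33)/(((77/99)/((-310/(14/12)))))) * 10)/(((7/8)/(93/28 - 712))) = 4428957600/3773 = 1173855.71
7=7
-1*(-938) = 938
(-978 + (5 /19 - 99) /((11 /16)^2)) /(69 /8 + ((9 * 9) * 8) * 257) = -21829424 /3063088743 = -0.01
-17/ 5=-3.40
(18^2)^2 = 104976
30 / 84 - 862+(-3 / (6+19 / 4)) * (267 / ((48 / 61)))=-1151427 / 1204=-956.33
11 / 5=2.20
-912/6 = -152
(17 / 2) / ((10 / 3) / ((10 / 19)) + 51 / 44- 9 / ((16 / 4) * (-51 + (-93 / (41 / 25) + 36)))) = 1099560 / 973279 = 1.13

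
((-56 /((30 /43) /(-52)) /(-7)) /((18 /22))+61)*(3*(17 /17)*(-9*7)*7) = 883460.20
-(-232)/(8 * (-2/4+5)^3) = 232/729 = 0.32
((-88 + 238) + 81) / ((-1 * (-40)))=231 / 40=5.78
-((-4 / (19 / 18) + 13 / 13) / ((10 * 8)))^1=53 / 1520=0.03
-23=-23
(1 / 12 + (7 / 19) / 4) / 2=5 / 57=0.09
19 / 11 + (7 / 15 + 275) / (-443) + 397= 29099518 / 73095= 398.11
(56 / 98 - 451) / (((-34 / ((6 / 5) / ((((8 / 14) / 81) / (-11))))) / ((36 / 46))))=-75851721 / 3910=-19399.42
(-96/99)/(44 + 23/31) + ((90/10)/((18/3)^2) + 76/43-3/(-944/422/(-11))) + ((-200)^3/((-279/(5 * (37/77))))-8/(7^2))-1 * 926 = 287664982651090399/4233308160312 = 67952.76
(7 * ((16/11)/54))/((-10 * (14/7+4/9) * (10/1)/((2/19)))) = -0.00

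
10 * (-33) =-330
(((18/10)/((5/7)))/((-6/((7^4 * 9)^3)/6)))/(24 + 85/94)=-59754746944350738/58525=-1021012335657.42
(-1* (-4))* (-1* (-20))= 80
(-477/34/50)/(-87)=0.00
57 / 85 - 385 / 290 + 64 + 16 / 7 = 2264847 / 34510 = 65.63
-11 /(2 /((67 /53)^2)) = -49379 /5618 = -8.79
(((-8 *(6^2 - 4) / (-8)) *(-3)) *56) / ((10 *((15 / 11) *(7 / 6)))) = -8448 / 25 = -337.92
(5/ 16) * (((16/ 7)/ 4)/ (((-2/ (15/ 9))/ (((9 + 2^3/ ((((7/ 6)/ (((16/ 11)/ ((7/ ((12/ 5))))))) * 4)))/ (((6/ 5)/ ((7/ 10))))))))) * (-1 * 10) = 73775/ 8624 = 8.55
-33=-33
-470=-470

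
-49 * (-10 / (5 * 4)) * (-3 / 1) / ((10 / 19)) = -2793 / 20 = -139.65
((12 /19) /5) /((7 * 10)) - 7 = -23269 /3325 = -7.00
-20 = -20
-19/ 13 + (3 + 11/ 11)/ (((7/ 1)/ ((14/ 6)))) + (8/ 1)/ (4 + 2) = 47/ 39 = 1.21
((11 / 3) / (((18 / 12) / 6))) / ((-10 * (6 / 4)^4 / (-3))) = 352 / 405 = 0.87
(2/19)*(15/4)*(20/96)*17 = 425/304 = 1.40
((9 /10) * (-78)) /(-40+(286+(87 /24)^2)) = -22464 /82925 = -0.27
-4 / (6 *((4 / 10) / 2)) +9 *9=233 / 3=77.67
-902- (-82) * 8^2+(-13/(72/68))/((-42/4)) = 821615/189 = 4347.17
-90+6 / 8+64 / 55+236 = 32541 / 220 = 147.91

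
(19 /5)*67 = 1273 /5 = 254.60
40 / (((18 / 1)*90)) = 2 / 81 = 0.02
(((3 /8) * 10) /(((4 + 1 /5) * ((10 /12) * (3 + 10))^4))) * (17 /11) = 5508 /54979925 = 0.00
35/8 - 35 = -30.62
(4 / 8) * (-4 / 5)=-2 / 5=-0.40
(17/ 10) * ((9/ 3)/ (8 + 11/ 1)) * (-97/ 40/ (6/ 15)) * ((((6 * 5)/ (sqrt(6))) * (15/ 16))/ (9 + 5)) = -74205 * sqrt(6)/ 136192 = -1.33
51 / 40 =1.28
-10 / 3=-3.33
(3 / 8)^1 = 3 / 8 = 0.38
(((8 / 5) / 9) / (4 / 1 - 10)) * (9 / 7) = -4 / 105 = -0.04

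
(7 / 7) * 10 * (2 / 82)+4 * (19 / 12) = 809 / 123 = 6.58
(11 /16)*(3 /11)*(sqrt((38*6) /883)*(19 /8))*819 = 46683*sqrt(50331) /56512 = 185.33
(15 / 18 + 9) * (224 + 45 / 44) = 584159 / 264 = 2212.72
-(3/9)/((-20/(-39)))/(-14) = 13/280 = 0.05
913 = 913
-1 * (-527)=527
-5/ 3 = -1.67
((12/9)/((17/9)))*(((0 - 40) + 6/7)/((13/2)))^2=3603648/140777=25.60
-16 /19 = -0.84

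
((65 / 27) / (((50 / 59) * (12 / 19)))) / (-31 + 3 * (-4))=-14573 / 139320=-0.10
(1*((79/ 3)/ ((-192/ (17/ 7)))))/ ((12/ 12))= -1343/ 4032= -0.33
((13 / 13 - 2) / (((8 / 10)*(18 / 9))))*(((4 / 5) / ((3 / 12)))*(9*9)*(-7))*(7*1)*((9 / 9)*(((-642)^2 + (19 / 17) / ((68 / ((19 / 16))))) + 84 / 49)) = 30257343709929 / 9248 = 3271771594.93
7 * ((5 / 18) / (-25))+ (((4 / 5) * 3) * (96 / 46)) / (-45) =-1957 / 10350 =-0.19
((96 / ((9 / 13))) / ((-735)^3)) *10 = -0.00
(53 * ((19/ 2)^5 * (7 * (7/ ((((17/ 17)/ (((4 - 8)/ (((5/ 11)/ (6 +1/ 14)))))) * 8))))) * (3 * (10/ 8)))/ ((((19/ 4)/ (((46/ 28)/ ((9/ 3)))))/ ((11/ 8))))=-1633888460215/ 2048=-797797099.71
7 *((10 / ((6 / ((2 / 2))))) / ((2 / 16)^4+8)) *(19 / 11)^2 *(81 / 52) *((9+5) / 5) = 108681216 / 5727293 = 18.98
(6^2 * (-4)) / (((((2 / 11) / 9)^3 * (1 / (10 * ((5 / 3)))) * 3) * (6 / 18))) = -291089700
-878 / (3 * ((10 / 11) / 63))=-101409 / 5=-20281.80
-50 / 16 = -25 / 8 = -3.12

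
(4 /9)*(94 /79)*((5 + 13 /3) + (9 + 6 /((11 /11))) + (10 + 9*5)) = 89488 /2133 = 41.95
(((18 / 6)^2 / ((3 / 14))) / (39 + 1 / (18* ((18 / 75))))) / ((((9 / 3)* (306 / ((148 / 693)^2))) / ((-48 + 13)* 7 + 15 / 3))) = -7009280 / 549077067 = -0.01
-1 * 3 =-3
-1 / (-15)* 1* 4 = 4 / 15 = 0.27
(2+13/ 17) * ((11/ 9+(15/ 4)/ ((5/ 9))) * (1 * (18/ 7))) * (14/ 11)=72.13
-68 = -68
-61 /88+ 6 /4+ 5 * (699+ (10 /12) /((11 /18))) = 28021 /8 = 3502.62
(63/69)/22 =21/506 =0.04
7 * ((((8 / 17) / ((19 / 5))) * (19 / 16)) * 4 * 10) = 700 / 17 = 41.18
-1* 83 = -83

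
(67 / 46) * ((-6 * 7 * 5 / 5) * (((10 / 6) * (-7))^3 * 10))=201083750 / 207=971419.08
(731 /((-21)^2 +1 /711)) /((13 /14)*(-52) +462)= 0.00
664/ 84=166/ 21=7.90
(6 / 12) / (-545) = -1 / 1090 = -0.00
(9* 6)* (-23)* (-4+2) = 2484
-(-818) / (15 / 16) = 13088 / 15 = 872.53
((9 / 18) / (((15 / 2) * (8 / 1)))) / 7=1 / 840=0.00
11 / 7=1.57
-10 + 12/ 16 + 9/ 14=-241/ 28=-8.61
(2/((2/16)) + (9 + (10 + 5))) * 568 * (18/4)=102240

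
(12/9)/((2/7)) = 14/3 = 4.67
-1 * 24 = -24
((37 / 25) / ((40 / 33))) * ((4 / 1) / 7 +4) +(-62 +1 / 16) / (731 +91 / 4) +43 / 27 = 7.09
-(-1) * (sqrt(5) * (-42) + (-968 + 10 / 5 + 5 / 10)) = -1931 / 2 - 42 * sqrt(5) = -1059.41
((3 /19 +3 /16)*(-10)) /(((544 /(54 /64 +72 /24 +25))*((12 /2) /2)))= -161525 /2646016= -0.06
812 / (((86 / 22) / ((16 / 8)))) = 17864 / 43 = 415.44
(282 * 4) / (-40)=-141 / 5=-28.20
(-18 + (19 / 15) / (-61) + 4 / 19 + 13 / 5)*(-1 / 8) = 26443 / 13908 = 1.90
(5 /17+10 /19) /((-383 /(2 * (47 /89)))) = -24910 /11010101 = -0.00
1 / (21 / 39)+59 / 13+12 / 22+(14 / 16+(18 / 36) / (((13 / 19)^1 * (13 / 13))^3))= 12690451 / 1353352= 9.38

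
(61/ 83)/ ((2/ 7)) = 427/ 166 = 2.57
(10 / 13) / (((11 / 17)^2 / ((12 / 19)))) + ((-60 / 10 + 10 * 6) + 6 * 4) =79.16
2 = 2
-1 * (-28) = 28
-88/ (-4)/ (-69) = -22/ 69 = -0.32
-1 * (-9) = 9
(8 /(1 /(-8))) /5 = -64 /5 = -12.80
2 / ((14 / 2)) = 0.29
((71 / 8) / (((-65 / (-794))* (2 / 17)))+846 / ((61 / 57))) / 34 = 54305359 / 1078480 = 50.35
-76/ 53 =-1.43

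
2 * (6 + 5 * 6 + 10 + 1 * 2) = 96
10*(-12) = -120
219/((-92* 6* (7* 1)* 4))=-73/5152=-0.01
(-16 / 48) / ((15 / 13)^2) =-0.25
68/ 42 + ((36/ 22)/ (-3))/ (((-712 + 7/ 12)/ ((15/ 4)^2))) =6428201/ 3944094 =1.63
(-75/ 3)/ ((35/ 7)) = -5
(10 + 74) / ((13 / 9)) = 756 / 13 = 58.15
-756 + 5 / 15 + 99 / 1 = -656.67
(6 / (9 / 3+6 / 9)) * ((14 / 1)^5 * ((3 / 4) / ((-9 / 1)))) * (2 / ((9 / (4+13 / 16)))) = -78432.67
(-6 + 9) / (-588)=-1 / 196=-0.01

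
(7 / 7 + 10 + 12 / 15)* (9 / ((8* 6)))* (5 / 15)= 59 / 80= 0.74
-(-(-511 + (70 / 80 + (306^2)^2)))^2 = -76872563042312475199.52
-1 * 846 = -846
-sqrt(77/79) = -sqrt(6083)/79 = -0.99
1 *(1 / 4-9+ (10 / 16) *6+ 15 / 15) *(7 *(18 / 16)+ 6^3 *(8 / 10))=-7227 / 10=-722.70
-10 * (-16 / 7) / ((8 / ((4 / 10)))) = 8 / 7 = 1.14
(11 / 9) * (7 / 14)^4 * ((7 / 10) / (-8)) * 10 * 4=-0.27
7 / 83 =0.08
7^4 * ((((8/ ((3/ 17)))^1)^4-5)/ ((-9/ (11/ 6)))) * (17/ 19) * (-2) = 3696464178.71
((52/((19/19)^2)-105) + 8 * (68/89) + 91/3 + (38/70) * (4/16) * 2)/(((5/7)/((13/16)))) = -3956251/213600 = -18.52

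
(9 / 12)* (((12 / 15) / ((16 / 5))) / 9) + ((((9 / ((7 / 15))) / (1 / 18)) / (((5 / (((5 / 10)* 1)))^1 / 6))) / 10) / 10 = 17671 / 8400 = 2.10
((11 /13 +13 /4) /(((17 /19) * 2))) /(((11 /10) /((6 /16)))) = 0.78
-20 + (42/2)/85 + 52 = 2741/85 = 32.25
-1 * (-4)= 4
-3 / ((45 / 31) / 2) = -4.13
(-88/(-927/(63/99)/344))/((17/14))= 269696/15759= 17.11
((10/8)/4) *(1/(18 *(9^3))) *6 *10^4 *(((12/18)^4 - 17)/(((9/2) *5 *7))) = -1701250/11160261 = -0.15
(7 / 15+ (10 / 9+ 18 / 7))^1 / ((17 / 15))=1307 / 357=3.66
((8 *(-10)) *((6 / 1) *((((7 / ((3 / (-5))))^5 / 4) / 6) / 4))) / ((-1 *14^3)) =-765625 / 1944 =-393.84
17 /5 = 3.40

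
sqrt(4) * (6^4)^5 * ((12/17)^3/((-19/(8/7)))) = -101085468550861160448/653429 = -154700003444691.25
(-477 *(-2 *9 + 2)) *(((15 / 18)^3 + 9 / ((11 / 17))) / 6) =1824419 / 99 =18428.47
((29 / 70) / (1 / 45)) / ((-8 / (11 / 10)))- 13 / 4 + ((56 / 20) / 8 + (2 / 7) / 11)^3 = -21037940911 / 3652264000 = -5.76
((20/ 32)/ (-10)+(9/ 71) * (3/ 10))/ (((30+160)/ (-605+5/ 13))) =54627/ 701480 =0.08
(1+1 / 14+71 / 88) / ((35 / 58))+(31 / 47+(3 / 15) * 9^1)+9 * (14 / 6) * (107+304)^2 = 1797298614219 / 506660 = 3547346.57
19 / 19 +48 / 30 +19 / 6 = 173 / 30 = 5.77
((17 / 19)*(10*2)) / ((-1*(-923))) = 340 / 17537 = 0.02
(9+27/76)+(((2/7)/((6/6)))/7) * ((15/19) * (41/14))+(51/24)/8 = 4052117/417088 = 9.72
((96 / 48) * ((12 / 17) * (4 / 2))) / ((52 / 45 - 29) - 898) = -2160 / 708271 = -0.00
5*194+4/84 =20371/21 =970.05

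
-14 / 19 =-0.74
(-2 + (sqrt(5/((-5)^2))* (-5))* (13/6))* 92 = -598* sqrt(5)/3- 184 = -629.72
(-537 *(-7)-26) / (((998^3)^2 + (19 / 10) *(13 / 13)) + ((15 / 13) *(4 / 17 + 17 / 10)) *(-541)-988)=4124965 / 1091806123464985486162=0.00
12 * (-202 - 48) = -3000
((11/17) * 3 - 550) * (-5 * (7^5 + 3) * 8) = 6264750800/17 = 368514752.94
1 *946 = 946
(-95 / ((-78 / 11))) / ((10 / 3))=209 / 52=4.02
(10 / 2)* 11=55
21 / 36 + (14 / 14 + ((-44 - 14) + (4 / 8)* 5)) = -647 / 12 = -53.92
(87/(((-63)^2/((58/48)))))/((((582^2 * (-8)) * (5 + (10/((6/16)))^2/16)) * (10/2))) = -841/21271325241600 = -0.00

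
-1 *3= -3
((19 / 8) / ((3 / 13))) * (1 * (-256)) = -7904 / 3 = -2634.67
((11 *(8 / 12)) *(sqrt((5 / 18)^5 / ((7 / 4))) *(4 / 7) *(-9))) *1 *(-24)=4400 *sqrt(70) / 1323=27.83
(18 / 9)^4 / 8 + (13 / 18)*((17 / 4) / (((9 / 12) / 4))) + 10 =766 / 27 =28.37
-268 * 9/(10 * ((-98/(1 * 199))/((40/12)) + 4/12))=-359991/277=-1299.61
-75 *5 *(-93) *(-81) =-2824875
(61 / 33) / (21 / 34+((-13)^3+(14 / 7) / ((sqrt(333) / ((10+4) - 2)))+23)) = -5670554510 / 6667232680053 - 564128 * sqrt(37) / 6667232680053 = -0.00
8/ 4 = 2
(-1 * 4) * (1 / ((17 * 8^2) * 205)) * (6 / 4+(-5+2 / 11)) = 73 / 1226720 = 0.00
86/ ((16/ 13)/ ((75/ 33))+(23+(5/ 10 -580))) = -55900/ 361373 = -0.15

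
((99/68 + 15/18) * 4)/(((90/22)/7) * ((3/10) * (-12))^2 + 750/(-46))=-4135285/3942657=-1.05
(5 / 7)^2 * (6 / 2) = 75 / 49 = 1.53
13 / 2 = 6.50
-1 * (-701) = 701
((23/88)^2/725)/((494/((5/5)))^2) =529/1370115718400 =0.00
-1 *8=-8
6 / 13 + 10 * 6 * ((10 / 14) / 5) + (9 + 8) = 2369 / 91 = 26.03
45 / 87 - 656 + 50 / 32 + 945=291.08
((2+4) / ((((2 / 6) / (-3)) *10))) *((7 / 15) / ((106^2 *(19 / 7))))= -441 / 5337100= -0.00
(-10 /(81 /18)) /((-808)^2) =-5 /1468944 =-0.00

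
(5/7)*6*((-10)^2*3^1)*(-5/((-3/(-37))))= -555000/7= -79285.71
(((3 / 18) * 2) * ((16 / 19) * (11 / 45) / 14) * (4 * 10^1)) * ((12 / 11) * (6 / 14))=256 / 2793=0.09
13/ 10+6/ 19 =307/ 190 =1.62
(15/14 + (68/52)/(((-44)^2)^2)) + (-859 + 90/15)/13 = -64.54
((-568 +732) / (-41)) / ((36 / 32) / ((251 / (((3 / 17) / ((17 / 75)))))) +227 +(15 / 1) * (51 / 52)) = -30176224 / 1823511707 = -0.02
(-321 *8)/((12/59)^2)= -372467/6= -62077.83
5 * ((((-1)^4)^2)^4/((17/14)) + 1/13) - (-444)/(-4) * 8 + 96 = -174037/221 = -787.50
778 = 778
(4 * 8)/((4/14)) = 112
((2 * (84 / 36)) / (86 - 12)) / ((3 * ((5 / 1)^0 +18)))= 0.00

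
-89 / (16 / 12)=-267 / 4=-66.75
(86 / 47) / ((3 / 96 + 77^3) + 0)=2752 / 686625679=0.00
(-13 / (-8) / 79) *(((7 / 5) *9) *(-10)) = -819 / 316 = -2.59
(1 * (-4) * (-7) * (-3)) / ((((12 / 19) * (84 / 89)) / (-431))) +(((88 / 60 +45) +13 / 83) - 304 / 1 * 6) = 97869793 / 1660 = 58957.71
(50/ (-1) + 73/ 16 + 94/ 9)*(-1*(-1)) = -5039/ 144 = -34.99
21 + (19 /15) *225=306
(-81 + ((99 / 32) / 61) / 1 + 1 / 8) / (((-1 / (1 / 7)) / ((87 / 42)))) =23.92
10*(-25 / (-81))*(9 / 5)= 50 / 9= 5.56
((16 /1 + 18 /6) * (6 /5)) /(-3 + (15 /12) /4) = -1824 /215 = -8.48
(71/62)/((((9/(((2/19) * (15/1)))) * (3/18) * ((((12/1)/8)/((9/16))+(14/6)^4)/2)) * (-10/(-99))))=0.74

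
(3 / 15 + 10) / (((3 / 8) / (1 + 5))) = 816 / 5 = 163.20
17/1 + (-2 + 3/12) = 61/4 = 15.25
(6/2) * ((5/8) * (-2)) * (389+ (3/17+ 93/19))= -1909275/1292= -1477.77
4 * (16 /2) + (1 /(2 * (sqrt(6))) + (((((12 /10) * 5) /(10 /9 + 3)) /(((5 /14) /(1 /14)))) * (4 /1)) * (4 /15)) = sqrt(6) /12 + 29888 /925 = 32.52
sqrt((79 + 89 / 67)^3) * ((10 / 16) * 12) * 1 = 121095 * sqrt(40066) / 4489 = 5399.64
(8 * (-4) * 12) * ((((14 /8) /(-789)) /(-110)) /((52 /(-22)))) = 56 /17095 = 0.00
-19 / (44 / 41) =-779 / 44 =-17.70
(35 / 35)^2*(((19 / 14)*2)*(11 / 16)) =1.87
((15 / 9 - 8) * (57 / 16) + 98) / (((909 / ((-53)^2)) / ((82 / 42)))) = 139008983 / 305424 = 455.13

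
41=41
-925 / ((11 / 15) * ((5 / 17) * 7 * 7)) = -47175 / 539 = -87.52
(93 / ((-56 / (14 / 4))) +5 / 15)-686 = -33191 / 48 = -691.48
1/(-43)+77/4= 3307/172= 19.23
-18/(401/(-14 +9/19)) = 4626/7619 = 0.61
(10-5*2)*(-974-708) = 0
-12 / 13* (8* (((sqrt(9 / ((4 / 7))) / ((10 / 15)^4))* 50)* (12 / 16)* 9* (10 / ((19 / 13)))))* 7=-17222625* sqrt(7) / 19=-2398251.72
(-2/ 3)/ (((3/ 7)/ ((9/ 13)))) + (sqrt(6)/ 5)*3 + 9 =3*sqrt(6)/ 5 + 103/ 13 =9.39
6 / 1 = 6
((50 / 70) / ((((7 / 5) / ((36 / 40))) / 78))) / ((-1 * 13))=-135 / 49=-2.76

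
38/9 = 4.22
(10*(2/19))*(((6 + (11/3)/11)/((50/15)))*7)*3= 42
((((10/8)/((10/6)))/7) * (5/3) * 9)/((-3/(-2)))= 1.07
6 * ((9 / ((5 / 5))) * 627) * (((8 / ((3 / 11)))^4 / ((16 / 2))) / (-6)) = -1566704128 / 3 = -522234709.33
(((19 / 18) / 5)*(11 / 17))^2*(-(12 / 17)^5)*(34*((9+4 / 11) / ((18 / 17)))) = -104707328 / 106489275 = -0.98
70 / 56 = 5 / 4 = 1.25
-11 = -11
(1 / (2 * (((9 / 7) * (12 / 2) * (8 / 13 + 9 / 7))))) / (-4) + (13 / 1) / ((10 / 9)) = 4368871 / 373680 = 11.69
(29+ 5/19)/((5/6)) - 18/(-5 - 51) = 94263/2660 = 35.44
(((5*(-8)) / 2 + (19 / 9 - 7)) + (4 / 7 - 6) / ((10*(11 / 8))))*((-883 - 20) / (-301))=-87608 / 1155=-75.85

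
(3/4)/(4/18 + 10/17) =459/496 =0.93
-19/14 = -1.36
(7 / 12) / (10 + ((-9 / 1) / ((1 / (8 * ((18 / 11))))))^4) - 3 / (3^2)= -3761480037659 / 11284440215464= -0.33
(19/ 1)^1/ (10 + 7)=19/ 17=1.12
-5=-5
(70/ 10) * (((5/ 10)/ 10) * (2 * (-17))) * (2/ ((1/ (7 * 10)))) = -1666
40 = 40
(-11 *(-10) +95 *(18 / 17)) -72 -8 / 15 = 35204 / 255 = 138.05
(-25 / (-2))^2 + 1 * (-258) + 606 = 2017 / 4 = 504.25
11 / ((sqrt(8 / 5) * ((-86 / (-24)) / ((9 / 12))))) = 1.82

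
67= 67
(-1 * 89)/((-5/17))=1513/5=302.60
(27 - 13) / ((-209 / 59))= -826 / 209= -3.95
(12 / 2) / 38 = 3 / 19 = 0.16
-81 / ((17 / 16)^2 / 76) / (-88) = 196992 / 3179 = 61.97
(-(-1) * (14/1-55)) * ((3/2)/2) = -30.75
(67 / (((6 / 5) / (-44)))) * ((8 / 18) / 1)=-29480 / 27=-1091.85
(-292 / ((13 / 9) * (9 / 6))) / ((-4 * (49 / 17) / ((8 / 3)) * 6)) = 5.20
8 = 8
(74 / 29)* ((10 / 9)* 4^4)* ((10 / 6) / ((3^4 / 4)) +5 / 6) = 42150400 / 63423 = 664.59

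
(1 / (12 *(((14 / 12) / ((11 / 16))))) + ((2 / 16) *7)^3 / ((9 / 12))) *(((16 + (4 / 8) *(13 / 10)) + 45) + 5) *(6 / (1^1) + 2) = 3376489 / 6720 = 502.45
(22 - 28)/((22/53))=-159/11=-14.45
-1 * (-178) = 178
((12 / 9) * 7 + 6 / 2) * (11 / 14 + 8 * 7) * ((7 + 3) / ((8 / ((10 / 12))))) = 729.54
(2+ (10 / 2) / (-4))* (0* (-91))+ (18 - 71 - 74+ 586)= 459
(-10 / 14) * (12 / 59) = -60 / 413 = -0.15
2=2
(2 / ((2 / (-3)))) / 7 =-3 / 7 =-0.43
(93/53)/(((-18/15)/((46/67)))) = -3565/3551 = -1.00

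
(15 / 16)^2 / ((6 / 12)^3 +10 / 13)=975 / 992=0.98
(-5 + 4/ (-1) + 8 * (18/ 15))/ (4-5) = -3/ 5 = -0.60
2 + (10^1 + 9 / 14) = 177 / 14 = 12.64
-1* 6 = -6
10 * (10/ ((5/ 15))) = 300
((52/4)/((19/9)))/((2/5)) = 585/38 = 15.39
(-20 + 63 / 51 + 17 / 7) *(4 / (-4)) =1944 / 119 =16.34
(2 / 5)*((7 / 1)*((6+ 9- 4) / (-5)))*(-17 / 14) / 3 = 2.49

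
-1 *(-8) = 8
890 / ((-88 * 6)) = -445 / 264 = -1.69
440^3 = 85184000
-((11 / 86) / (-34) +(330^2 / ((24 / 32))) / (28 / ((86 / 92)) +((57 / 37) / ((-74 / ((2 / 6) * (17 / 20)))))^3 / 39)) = -116914137089657310059728291 / 24118381287821962261556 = -4847.51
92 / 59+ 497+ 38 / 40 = 499.51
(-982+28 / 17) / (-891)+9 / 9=31813 / 15147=2.10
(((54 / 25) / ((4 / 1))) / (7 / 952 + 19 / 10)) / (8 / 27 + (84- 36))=12393 / 2114110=0.01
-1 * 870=-870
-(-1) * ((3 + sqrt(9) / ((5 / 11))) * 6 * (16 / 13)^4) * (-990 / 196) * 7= -934281216 / 199927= -4673.11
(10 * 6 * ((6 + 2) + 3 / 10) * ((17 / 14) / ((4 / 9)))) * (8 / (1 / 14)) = 152388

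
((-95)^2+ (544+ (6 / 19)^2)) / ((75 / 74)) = 51125786 / 5415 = 9441.51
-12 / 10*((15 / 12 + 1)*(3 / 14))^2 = -2187 / 7840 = -0.28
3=3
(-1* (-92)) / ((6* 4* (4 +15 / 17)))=391 / 498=0.79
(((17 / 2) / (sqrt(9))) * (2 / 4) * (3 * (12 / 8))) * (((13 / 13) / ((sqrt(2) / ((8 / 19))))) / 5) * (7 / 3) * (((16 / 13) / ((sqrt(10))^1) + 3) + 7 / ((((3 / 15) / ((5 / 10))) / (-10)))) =-10234 * sqrt(2) / 95 + 952 * sqrt(5) / 6175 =-152.00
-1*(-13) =13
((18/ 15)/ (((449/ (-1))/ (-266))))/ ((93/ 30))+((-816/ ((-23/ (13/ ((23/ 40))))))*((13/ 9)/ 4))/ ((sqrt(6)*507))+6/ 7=1360*sqrt(6)/ 14283+105858/ 97433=1.32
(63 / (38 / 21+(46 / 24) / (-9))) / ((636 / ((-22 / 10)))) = -43659 / 319855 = -0.14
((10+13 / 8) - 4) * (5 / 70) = 61 / 112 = 0.54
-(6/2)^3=-27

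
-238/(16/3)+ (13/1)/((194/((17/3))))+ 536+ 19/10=5746141/11640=493.65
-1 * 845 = -845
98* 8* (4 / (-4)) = -784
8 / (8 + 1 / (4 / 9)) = 32 / 41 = 0.78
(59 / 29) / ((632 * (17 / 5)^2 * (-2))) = -1475 / 10593584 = -0.00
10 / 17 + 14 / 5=3.39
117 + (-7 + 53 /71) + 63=12336 /71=173.75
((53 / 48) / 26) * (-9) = -159 / 416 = -0.38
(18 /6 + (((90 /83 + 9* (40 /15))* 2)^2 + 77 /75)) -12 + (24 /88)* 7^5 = 40310543533 /5683425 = 7092.65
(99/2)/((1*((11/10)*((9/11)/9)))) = 495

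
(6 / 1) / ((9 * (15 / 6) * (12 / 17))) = 17 / 45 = 0.38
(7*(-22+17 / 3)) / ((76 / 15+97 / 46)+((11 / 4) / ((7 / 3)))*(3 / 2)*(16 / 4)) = -276115 / 34406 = -8.03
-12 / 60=-1 / 5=-0.20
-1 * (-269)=269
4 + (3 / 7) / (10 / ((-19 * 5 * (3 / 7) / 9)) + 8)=3137 / 770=4.07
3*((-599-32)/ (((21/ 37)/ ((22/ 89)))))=-513634/ 623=-824.45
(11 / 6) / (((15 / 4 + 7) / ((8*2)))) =352 / 129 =2.73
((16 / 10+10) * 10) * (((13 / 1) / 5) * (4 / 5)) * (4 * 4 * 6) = 579072 / 25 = 23162.88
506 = 506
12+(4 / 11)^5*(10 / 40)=1932868 / 161051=12.00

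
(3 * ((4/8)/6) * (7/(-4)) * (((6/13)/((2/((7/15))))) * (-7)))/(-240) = -343/249600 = -0.00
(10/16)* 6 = 15/4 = 3.75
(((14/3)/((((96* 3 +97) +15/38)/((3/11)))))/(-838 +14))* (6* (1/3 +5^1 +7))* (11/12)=-4921/18101220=-0.00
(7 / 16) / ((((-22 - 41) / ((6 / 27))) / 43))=-43 / 648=-0.07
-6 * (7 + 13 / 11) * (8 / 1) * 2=-8640 / 11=-785.45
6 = 6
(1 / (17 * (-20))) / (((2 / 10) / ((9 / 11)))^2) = -405 / 8228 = -0.05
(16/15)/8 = 0.13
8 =8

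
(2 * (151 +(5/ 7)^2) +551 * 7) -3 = 203694/ 49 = 4157.02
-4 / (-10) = 2 / 5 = 0.40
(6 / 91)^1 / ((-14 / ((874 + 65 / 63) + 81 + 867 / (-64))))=-3800099 / 856128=-4.44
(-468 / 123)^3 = -3796416 / 68921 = -55.08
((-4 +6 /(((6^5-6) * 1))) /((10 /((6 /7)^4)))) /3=-1118664 /15546475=-0.07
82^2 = 6724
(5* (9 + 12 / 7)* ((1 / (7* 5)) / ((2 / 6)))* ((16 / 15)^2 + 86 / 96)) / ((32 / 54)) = 197667 / 12544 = 15.76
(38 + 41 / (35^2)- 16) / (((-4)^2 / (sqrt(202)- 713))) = -19244583 / 19600 + 26991*sqrt(202) / 19600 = -962.29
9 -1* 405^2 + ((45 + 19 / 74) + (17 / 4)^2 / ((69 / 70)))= -3348564205 / 20424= -163952.42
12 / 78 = 2 / 13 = 0.15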